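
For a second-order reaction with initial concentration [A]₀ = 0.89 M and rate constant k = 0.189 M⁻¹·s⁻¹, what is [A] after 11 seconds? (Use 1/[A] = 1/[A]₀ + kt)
0.3122 M

1/[A] = 1/[A]₀ + k·t = 1/0.89 + (0.189)·(11) = 1.1236 + 2.0790 = 3.2026
[A] = 1/3.2026 = 0.3122 M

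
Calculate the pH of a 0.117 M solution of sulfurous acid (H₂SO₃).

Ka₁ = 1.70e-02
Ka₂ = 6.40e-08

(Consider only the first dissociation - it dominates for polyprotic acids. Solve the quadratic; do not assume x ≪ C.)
pH = 1.43

x² + Ka₁·x − Ka₁·C = 0 with Ka₁ = 1.70e-02, C = 0.117.
x = (−Ka₁ + √(Ka₁² + 4·Ka₁·C))/2 = 3.6901e-02 M, so pH = 1.43.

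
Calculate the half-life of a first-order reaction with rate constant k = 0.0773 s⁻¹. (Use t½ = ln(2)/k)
8.97 s

t½ = ln(2)/k = 0.6931/0.0773 = 8.97 s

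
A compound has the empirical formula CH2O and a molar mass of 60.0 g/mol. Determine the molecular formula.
Empirical formula mass of CH2O = 30.03 g/mol
Multiplier = 60.0 / 30.03 ≈ 2
Molecular formula = (CH2O) × 2 = C2H4O2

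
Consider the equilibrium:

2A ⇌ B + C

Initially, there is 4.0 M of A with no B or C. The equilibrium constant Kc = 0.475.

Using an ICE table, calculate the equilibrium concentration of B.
[B] = 1.159 M

ICE: [A] = 4.0 − 2x, [B] = [C] = x.
Kc = x²/(4.0 − 2x)² = 0.475 ⇒ √Kc = x/(4.0 − 2x).
x = √0.475·4.0/(1 + 2√0.475) = 0.6892·4.0/2.3784 = 1.1591.
[B] = x = 1.159 M.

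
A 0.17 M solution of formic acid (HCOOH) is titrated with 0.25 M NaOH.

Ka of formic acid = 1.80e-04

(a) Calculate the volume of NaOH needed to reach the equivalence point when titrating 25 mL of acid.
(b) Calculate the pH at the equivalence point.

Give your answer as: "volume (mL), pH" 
V = 17.0 mL, pH = 8.37

(a) At equivalence: moles acid = moles base.
moles acid = 0.17 × 0.025 = 0.00425 mol; V_NaOH = 0.00425/0.25 = 0.017 L = 17.0 mL.
(b) At equivalence, all acid → conjugate base A⁻ at [A⁻] = 0.00425/0.042 = 0.1012 M.
Kb = Kw/Ka = 1.0e-14/1.80e-04 = 5.556e-11; [OH⁻] = √(Kb·[A⁻]) = 2.371e-06; pOH = 5.63; pH = 14 − pOH = 8.37.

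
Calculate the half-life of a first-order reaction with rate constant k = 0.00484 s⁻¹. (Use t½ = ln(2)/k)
143.21 s

t½ = ln(2)/k = 0.6931/0.00484 = 143.21 s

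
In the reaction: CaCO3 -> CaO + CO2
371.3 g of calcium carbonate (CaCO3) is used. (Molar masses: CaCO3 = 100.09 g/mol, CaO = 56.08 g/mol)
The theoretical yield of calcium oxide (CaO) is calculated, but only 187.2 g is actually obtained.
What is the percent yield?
Moles of CaCO3 = 371.3 g ÷ 100.09 g/mol = 3.70966 mol
Mole ratio: 1 mol CaO / 1 mol CaCO3
Moles of CaO = 3.70966 × (1/1) = 3.70966 mol
Theoretical yield = 3.70966 mol × 56.08 g/mol = 208.04 g
Actual yield = 187.2 g
Percent yield = (187.2 / 208.04) × 100% = 90.0%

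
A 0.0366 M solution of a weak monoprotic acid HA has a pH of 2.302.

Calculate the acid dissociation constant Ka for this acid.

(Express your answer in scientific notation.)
K_a = 7.87e-04

[H⁺] = 10^(−pH) = 10^(−2.302) = 4.989e-03 M. For HA ⇌ H⁺ + A⁻, Ka = x²/(C − x) = (4.989e-03)²/(0.0366 − 4.989e-03) = 7.87e-04.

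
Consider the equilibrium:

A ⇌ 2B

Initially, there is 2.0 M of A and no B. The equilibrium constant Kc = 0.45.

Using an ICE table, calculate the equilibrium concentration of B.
[B] = 0.843 M

ICE: [A] = 2.0 − x, [B] = 2x.
Kc = (2x)²/(2.0 − x) = 0.45 ⇒ 4x² + 0.45x − 0.9 = 0.
x = (−0.45 + √(0.45² + 4·4·0.9))/(2·4) = (−0.45 + √14.603)/8 = 0.42142.
[B] = 2x = 0.843 M.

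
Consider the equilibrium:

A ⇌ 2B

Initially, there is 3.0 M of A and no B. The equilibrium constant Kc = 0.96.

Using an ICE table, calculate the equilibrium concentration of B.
[B] = 1.474 M

ICE: [A] = 3.0 − x, [B] = 2x.
Kc = (2x)²/(3.0 − x) = 0.96 ⇒ 4x² + 0.96x − 2.88 = 0.
x = (−0.96 + √(0.96² + 4·4·2.88))/(2·4) = (−0.96 + √47.002)/8 = 0.73697.
[B] = 2x = 1.474 M.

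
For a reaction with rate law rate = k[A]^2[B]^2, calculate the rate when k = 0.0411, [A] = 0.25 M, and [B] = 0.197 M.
9.969e-05 M/s

rate = k·[A]^2·[B]^2 = 0.0411·(0.25)^2·(0.197)^2 = 0.0411·0.0625·0.038809 = 9.969e-05 M/s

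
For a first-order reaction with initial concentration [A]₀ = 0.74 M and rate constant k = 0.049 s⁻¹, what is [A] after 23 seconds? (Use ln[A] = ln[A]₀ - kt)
0.2398 M

ln[A] = ln[A]₀ - k·t = ln(0.74) - (0.049)·(23) = -0.3011 - 1.1270 = -1.4281
[A] = e^(-1.4281) = 0.2398 M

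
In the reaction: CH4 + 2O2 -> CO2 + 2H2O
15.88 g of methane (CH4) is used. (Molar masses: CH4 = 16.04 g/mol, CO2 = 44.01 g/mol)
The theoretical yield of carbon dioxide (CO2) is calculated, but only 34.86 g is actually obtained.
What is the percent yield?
Moles of CH4 = 15.88 g ÷ 16.04 g/mol = 0.990025 mol
Mole ratio: 1 mol CO2 / 1 mol CH4
Moles of CO2 = 0.990025 × (1/1) = 0.990025 mol
Theoretical yield = 0.990025 mol × 44.01 g/mol = 43.571 g
Actual yield = 34.86 g
Percent yield = (34.86 / 43.571) × 100% = 80.0%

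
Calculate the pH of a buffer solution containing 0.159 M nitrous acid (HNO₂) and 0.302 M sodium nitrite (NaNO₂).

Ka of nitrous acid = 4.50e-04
pH = 3.63

pKa = -log(4.50e-04) = 3.35. pH = pKa + log([A⁻]/[HA]) = 3.35 + log(0.302/0.159)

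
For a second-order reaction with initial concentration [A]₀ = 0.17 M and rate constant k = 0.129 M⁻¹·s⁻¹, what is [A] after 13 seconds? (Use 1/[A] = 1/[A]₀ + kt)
0.1323 M

1/[A] = 1/[A]₀ + k·t = 1/0.17 + (0.129)·(13) = 5.8824 + 1.6770 = 7.5594
[A] = 1/7.5594 = 0.1323 M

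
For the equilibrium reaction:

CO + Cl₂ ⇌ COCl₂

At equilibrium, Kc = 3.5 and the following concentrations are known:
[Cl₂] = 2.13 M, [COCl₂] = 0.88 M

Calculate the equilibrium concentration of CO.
[CO] = 0.1180 M

Kc = ([COCl₂]) / ([CO] × [Cl₂]) = 3.5
[CO]^1 = (product terms)/(Kc · other reactant terms) = 0.88 / (3.5 · 2.13) = 0.11804
[CO] = 0.1180 M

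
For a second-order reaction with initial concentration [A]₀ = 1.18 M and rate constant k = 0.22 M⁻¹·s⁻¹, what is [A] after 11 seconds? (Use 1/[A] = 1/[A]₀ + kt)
0.3060 M

1/[A] = 1/[A]₀ + k·t = 1/1.18 + (0.22)·(11) = 0.8475 + 2.4200 = 3.2675
[A] = 1/3.2675 = 0.3060 M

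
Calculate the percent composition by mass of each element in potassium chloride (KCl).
K: 52.45%, Cl: 47.55%

Molar mass of KCl = 74.55 g/mol
% K = (1 × 39.1) / 74.55 × 100% = 39.1 / 74.55 × 100% = 52.45%
% Cl = (1 × 35.45) / 74.55 × 100% = 35.45 / 74.55 × 100% = 47.55%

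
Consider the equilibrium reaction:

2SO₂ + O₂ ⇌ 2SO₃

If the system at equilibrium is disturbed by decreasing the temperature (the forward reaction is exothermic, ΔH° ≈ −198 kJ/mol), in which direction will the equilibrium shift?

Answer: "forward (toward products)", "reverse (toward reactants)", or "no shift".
forward (toward products)

Apply Le Chatelier's principle: system shifts to counteract the change.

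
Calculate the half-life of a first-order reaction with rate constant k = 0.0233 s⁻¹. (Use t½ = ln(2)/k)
29.75 s

t½ = ln(2)/k = 0.6931/0.0233 = 29.75 s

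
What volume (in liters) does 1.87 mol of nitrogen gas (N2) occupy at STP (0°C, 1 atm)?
At STP, 1 mol of gas occupies 22.4 L
Volume = 1.87 mol × 22.4 L/mol = 41.89 L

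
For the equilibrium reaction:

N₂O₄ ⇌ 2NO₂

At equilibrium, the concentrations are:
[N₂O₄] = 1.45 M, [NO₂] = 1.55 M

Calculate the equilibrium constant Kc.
K_c = 1.6569

Kc = ([NO₂]^2) / ([N₂O₄])
   = ((1.55)^2) / ((1.45))
   = 2.4025 / 1.45 = 1.6569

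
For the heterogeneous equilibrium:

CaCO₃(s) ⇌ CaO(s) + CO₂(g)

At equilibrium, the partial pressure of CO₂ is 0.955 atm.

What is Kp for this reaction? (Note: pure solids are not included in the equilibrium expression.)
K_p = 0.955

Solids (CaCO₃, CaO) have activity 1 and are excluded.
Kp = P(CO₂) = 0.955.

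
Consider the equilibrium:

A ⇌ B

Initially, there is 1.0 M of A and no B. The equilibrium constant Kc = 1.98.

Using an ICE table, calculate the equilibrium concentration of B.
[B] = 0.664 M

ICE: [A] = 1.0 − x, [B] = x.
Kc = x/(1.0 − x) = 1.98 ⇒ x = 1.98·1.0/(1 + 1.98) = 1.98/2.98 = 0.6644.
[B] = x = 0.664 M.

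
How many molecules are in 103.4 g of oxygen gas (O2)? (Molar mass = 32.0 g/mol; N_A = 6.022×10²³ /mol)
Moles = 103.4 g ÷ 32.0 g/mol = 3.23125 mol
Molecules = 3.23125 mol × 6.022×10²³ /mol = 1.946e+24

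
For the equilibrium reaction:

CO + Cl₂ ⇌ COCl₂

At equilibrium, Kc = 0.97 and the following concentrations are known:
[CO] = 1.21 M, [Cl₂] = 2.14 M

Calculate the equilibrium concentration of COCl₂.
[COCl₂] = 2.5117 M

Kc = ([COCl₂]) / ([CO] × [Cl₂]) = 0.97
[COCl₂]^1 = Kc · (reactant terms)/(other product terms) = 0.97 · 2.5894 / 1 = 2.5117
[COCl₂] = 2.5117 M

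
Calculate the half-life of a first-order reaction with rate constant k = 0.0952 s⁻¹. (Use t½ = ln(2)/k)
7.28 s

t½ = ln(2)/k = 0.6931/0.0952 = 7.28 s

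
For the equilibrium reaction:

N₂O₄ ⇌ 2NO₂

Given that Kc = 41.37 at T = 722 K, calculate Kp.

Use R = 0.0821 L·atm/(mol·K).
K_p = 2.45e+03

Δn = (moles gaseous products) − (moles gaseous reactants) = 1
T = 722 K; RT = 0.0821 × 722 = 59.2762
Kp = Kc·(RT)^Δn = 41.37 × (59.2762)^1 = 41.37 × 59.2762 = 2.45e+03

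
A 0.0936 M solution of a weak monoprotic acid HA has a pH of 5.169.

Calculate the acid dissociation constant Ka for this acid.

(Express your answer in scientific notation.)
K_a = 4.91e-10

[H⁺] = 10^(−pH) = 10^(−5.169) = 6.776e-06 M. For HA ⇌ H⁺ + A⁻, Ka = x²/(C − x) = (6.776e-06)²/(0.0936 − 6.776e-06) = 4.91e-10.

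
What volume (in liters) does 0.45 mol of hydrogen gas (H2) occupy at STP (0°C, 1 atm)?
At STP, 1 mol of gas occupies 22.4 L
Volume = 0.45 mol × 22.4 L/mol = 10.08 L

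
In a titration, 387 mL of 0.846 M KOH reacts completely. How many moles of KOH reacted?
Moles = Molarity × Volume (L)
Moles = 0.846 M × 0.387 L = 0.3274 mol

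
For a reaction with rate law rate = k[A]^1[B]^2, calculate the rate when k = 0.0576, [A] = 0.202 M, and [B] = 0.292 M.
0.0009921 M/s

rate = k·[A]^1·[B]^2 = 0.0576·(0.202)^1·(0.292)^2 = 0.0576·0.202·0.085264 = 0.0009921 M/s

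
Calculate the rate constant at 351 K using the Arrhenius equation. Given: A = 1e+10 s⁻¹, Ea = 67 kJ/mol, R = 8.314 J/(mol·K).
1.07e+00 s⁻¹

k = A·exp(-Ea/(R·T)) = 1e+10·exp(-67000/(8.314·351)) = 1e+10·exp(-22.9592) = 1e+10·1.0689e-10 = 1.07e+00 s⁻¹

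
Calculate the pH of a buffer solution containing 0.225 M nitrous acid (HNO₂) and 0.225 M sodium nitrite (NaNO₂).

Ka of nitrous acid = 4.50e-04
pH = 3.35

pKa = -log(4.50e-04) = 3.35. pH = pKa + log([A⁻]/[HA]) = 3.35 + log(0.225/0.225)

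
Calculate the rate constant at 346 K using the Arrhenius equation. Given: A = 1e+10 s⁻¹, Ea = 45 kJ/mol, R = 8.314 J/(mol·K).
1.61e+03 s⁻¹

k = A·exp(-Ea/(R·T)) = 1e+10·exp(-45000/(8.314·346)) = 1e+10·exp(-15.6432) = 1e+10·1.6078e-07 = 1.61e+03 s⁻¹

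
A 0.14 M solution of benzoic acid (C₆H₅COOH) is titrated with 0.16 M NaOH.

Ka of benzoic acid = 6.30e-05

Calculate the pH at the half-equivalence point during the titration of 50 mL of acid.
pH = pKa = 4.20

At the half-equivalence point, [HA] = [A⁻], so by Henderson–Hasselbalch pH = pKa + log(1) = pKa.
pKa = −log(6.30e-05) = 4.20.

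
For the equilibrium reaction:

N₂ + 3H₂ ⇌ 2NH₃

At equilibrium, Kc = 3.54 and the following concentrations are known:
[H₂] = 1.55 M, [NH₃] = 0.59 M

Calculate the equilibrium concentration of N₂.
[N₂] = 0.0264 M

Kc = ([NH₃]^2) / ([N₂] × [H₂]^3) = 3.54
[N₂]^1 = (product terms)/(Kc · other reactant terms) = 0.3481 / (3.54 · 3.7239) = 0.026406
[N₂] = 0.0264 M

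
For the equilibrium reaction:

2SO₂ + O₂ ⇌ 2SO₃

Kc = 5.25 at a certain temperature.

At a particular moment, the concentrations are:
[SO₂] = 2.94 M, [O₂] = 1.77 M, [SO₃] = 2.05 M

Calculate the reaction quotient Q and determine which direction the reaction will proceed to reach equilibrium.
Q = 0.275, Q < K, reaction proceeds forward (toward products)

Q = ([SO₃]^2) / ([SO₂]^2 × [O₂])
  = ((2.05)^2) / ((2.94)^2·(1.77)) = 4.2025/15.299 = 0.2747
Since Q = 0.2747 < Kc = 5.25, the reaction proceeds forward (toward products) to reach equilibrium.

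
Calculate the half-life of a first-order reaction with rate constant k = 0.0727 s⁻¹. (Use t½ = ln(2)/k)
9.53 s

t½ = ln(2)/k = 0.6931/0.0727 = 9.53 s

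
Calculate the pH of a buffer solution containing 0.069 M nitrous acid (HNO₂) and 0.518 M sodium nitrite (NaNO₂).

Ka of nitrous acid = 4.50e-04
pH = 4.22

pKa = -log(4.50e-04) = 3.35. pH = pKa + log([A⁻]/[HA]) = 3.35 + log(0.518/0.069)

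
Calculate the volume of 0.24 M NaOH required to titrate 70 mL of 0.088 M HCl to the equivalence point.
V_{base} = 25.7 mL

At equivalence: moles acid = moles base.
moles HCl = 0.088 M × 0.07 L = 0.00616 mol
V_NaOH = 0.00616 mol ÷ 0.24 M = 0.02567 L = 25.7 mL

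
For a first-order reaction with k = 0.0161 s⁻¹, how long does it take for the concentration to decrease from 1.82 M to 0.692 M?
60.06 s

From ln[A] = ln[A]₀ - k·t: t = ln([A]₀/[A])/k = ln(1.82/0.692)/0.0161 = ln(2.6301)/0.0161 = 0.9670/0.0161 = 60.06 s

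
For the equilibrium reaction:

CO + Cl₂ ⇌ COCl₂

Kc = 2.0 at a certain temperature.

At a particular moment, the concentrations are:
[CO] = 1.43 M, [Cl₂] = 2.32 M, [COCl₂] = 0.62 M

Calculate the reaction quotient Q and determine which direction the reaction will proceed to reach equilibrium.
Q = 0.187, Q < K, reaction proceeds forward (toward products)

Q = ([COCl₂]) / ([CO] × [Cl₂])
  = ((0.62)) / ((1.43)·(2.32)) = 0.62/3.3176 = 0.1869
Since Q = 0.1869 < Kc = 2.0, the reaction proceeds forward (toward products) to reach equilibrium.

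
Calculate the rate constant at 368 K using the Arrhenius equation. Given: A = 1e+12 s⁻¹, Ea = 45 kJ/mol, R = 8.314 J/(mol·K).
4.10e+05 s⁻¹

k = A·exp(-Ea/(R·T)) = 1e+12·exp(-45000/(8.314·368)) = 1e+12·exp(-14.7080) = 1e+12·4.0962e-07 = 4.10e+05 s⁻¹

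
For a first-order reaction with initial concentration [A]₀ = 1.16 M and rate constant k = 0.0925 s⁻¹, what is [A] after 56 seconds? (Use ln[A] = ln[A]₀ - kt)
0.0065 M

ln[A] = ln[A]₀ - k·t = ln(1.16) - (0.0925)·(56) = 0.1484 - 5.1800 = -5.0316
[A] = e^(-5.0316) = 0.0065 M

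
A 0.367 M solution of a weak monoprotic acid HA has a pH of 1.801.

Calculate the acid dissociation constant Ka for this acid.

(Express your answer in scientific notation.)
K_a = 7.12e-04

[H⁺] = 10^(−pH) = 10^(−1.801) = 1.581e-02 M. For HA ⇌ H⁺ + A⁻, Ka = x²/(C − x) = (1.581e-02)²/(0.367 − 1.581e-02) = 7.12e-04.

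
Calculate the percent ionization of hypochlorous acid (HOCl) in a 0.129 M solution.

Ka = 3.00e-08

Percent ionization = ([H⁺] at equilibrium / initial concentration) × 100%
Percent ionization = 0.0482%

Let x = [H⁺]. Ka = x²/(C - x) ⇒ x² + (3.00e-08)x - (3.00e-08)(0.129) = 0. x = 6.2194e-05. Percent = (6.2194e-05/0.129) × 100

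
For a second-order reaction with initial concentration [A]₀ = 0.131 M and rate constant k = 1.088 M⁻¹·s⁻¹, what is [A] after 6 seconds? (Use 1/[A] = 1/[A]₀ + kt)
0.0706 M

1/[A] = 1/[A]₀ + k·t = 1/0.131 + (1.088)·(6) = 7.6336 + 6.5280 = 14.1616
[A] = 1/14.1616 = 0.0706 M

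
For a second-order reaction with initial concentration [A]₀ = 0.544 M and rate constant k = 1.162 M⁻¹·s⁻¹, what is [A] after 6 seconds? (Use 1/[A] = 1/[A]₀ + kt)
0.1135 M

1/[A] = 1/[A]₀ + k·t = 1/0.544 + (1.162)·(6) = 1.8382 + 6.9720 = 8.8102
[A] = 1/8.8102 = 0.1135 M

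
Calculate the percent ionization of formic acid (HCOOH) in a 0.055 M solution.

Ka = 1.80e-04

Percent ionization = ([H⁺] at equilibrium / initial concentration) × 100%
Percent ionization = 5.56%

Let x = [H⁺]. Ka = x²/(C - x) ⇒ x² + (1.80e-04)x - (1.80e-04)(0.055) = 0. x = 3.0577e-03. Percent = (3.0577e-03/0.055) × 100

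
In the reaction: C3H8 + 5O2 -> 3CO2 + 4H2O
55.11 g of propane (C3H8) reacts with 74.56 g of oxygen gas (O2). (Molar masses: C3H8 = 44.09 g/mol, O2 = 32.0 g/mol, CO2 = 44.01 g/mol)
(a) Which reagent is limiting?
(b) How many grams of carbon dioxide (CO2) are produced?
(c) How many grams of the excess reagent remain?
(a) O2, (b) 61.53 g, (c) 34.56 g

Moles of C3H8 = 55.11 g ÷ 44.09 g/mol = 1.24994 mol
Moles of O2 = 74.56 g ÷ 32.0 g/mol = 2.33 mol
Moles ÷ coefficient: C3H8: 1.24994/1 = 1.25, O2: 2.33/5 = 0.466
(a) O2 has the smaller value, so O2 is the limiting reagent.
(b) Moles of CO2 = 2.33 mol O2 × (3/5) = 1.398 mol; mass = 1.398 mol × 44.01 g/mol = 61.53 g
(c) C3H8 consumed = 2.33 × (1/5) = 0.466 mol; remaining = 1.24994 − 0.466 = 0.783943 mol; mass = 0.783943 mol × 44.09 g/mol = 34.56 g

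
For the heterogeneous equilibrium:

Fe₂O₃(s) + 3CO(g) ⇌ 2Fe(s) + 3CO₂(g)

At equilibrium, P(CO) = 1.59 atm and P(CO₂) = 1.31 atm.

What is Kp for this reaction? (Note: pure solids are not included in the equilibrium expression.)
K_p = 0.559

Solids (Fe₂O₃, Fe) are excluded.
Kp = P(CO₂)³/P(CO)³ = (1.31)³/(1.59)³ = 2.248/4.02 = 0.559.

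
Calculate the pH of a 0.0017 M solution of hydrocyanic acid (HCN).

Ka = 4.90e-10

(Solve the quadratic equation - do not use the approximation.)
pH = 6.04

x² + Ka×x - Ka×C = 0. Using quadratic formula: [H⁺] = 9.1244e-07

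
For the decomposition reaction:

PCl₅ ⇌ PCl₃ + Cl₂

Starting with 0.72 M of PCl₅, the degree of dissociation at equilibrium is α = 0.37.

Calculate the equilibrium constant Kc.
K_c = 0.1565

x = α·[A]₀ = 0.37 × 0.72 = 0.2664 M dissociated.
At eq: [PCl₅] = 0.72 − 0.2664 = 0.4536 M; [PCl₃] = [Cl₂] = x = 0.2664 M.
Kc = [PCl₃][Cl₂]/[PCl₅] = (0.2664)²/0.4536 = 0.1565.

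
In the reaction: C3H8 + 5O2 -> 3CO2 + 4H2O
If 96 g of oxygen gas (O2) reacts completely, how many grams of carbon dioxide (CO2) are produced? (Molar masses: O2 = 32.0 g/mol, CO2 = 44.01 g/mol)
Moles of O2 = 96 g ÷ 32.0 g/mol = 3 mol
Mole ratio: 3 mol CO2 / 5 mol O2
Moles of CO2 = 3 × (3/5) = 1.8 mol
Mass of CO2 = 1.8 mol × 44.01 g/mol = 79.22 g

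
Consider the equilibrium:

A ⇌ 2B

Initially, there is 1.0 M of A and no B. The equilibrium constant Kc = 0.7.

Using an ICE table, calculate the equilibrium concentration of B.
[B] = 0.680 M

ICE: [A] = 1.0 − x, [B] = 2x.
Kc = (2x)²/(1.0 − x) = 0.7 ⇒ 4x² + 0.7x − 0.7 = 0.
x = (−0.7 + √(0.7² + 4·4·0.7))/(2·4) = (−0.7 + √11.69)/8 = 0.33988.
[B] = 2x = 0.680 M.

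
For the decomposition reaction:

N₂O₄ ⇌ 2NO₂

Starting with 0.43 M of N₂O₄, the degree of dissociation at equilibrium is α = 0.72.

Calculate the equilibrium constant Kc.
K_c = 3.1845

x = α·[A]₀ = 0.72 × 0.43 = 0.3096 M dissociated.
At eq: [N₂O₄] = 0.43 − 0.3096 = 0.1204 M; [NO₂] = 2x = 0.6192 M.
Kc = [NO₂]²/[N₂O₄] = (0.6192)²/0.1204 = 3.184.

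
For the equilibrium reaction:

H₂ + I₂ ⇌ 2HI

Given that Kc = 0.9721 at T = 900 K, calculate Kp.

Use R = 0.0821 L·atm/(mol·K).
K_p = 0.9721

Δn = (moles gaseous products) − (moles gaseous reactants) = 0
T = 900 K; RT = 0.0821 × 900 = 73.89
Kp = Kc·(RT)^Δn = 0.9721 × (73.89)^0 = 0.9721 × 1 = 0.9721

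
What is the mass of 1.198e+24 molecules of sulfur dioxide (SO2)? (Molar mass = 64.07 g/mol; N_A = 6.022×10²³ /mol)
Moles = 1.198e+24 ÷ 6.022×10²³ = 1.98937 mol
Mass = 1.98937 mol × 64.07 g/mol = 127.5 g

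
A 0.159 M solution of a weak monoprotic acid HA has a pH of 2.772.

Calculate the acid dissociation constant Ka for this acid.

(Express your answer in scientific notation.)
K_a = 1.82e-05

[H⁺] = 10^(−pH) = 10^(−2.772) = 1.690e-03 M. For HA ⇌ H⁺ + A⁻, Ka = x²/(C − x) = (1.690e-03)²/(0.159 − 1.690e-03) = 1.82e-05.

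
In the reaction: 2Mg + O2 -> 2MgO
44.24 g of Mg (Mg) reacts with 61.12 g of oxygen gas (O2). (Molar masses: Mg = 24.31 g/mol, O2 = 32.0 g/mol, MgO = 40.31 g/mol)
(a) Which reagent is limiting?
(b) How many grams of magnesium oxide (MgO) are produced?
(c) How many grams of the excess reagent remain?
(a) Mg, (b) 73.36 g, (c) 32 g

Moles of Mg = 44.24 g ÷ 24.31 g/mol = 1.81983 mol
Moles of O2 = 61.12 g ÷ 32.0 g/mol = 1.91 mol
Moles ÷ coefficient: Mg: 1.81983/2 = 0.9099, O2: 1.91/1 = 1.91
(a) Mg has the smaller value, so Mg is the limiting reagent.
(b) Moles of MgO = 1.81983 mol Mg × (2/2) = 1.81983 mol; mass = 1.81983 mol × 40.31 g/mol = 73.36 g
(c) O2 consumed = 1.81983 × (1/2) = 0.909914 mol; remaining = 1.91 − 0.909914 = 1.00009 mol; mass = 1.00009 mol × 32.0 g/mol = 32 g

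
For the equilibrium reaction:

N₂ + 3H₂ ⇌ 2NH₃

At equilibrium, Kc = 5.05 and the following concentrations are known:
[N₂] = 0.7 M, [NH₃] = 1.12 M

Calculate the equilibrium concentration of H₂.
[H₂] = 0.7080 M

Kc = ([NH₃]^2) / ([N₂] × [H₂]^3) = 5.05
[H₂]^3 = (product terms)/(Kc · other reactant terms) = 1.2544 / (5.05 · 0.7) = 0.35485
[H₂] = (0.35485)^(1/3) = 0.7080 M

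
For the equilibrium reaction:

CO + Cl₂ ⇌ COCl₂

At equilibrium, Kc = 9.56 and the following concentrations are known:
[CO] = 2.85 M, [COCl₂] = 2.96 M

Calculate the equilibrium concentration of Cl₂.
[Cl₂] = 0.1086 M

Kc = ([COCl₂]) / ([CO] × [Cl₂]) = 9.56
[Cl₂]^1 = (product terms)/(Kc · other reactant terms) = 2.96 / (9.56 · 2.85) = 0.10864
[Cl₂] = 0.1086 M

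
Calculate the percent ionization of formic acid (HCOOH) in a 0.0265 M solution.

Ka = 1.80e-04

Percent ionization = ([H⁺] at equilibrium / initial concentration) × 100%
Percent ionization = 7.91%

Let x = [H⁺]. Ka = x²/(C - x) ⇒ x² + (1.80e-04)x - (1.80e-04)(0.0265) = 0. x = 2.0959e-03. Percent = (2.0959e-03/0.0265) × 100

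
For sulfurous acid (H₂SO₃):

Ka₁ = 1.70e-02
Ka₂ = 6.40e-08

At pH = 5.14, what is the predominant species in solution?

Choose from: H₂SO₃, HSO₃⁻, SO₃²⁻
HSO₃⁻

pKa1 = 1.77, pKa2 = 7.19. Each pKa is the crossover between adjacent species; pH = 5.14 lies in the region where HSO₃⁻ predominates.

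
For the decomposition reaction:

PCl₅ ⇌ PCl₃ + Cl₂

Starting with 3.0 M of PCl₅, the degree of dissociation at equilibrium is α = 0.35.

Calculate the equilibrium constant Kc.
K_c = 0.5654

x = α·[A]₀ = 0.35 × 3.0 = 1.05 M dissociated.
At eq: [PCl₅] = 3.0 − 1.05 = 1.95 M; [PCl₃] = [Cl₂] = x = 1.05 M.
Kc = [PCl₃][Cl₂]/[PCl₅] = (1.05)²/1.95 = 0.5654.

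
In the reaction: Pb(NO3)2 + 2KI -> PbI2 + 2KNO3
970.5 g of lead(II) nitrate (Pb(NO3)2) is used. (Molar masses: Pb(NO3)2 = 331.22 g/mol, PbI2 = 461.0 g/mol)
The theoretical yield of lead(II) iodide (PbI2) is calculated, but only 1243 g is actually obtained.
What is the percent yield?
Moles of Pb(NO3)2 = 970.5 g ÷ 331.22 g/mol = 2.93008 mol
Mole ratio: 1 mol PbI2 / 1 mol Pb(NO3)2
Moles of PbI2 = 2.93008 × (1/1) = 2.93008 mol
Theoretical yield = 2.93008 mol × 461.0 g/mol = 1350.8 g
Actual yield = 1243 g
Percent yield = (1243 / 1350.8) × 100% = 92.0%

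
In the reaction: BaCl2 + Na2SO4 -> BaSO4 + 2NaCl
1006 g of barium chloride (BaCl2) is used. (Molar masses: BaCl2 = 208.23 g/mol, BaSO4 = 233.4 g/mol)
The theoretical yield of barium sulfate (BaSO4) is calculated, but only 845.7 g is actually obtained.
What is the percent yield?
Moles of BaCl2 = 1006 g ÷ 208.23 g/mol = 4.8312 mol
Mole ratio: 1 mol BaSO4 / 1 mol BaCl2
Moles of BaSO4 = 4.8312 × (1/1) = 4.8312 mol
Theoretical yield = 4.8312 mol × 233.4 g/mol = 1127.6 g
Actual yield = 845.7 g
Percent yield = (845.7 / 1127.6) × 100% = 75.0%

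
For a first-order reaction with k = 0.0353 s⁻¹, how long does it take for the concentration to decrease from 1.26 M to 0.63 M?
19.64 s

From ln[A] = ln[A]₀ - k·t: t = ln([A]₀/[A])/k = ln(1.26/0.63)/0.0353 = ln(2.0000)/0.0353 = 0.6931/0.0353 = 19.64 s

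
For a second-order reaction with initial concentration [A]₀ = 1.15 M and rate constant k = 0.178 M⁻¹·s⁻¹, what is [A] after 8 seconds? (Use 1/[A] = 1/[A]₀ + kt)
0.4360 M

1/[A] = 1/[A]₀ + k·t = 1/1.15 + (0.178)·(8) = 0.8696 + 1.4240 = 2.2936
[A] = 1/2.2936 = 0.4360 M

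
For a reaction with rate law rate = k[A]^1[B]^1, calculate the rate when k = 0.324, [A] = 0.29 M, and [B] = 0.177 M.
0.01663 M/s

rate = k·[A]^1·[B]^1 = 0.324·(0.29)^1·(0.177)^1 = 0.324·0.29·0.177 = 0.01663 M/s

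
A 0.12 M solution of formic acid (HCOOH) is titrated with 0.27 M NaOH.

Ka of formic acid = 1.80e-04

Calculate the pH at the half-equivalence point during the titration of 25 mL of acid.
pH = pKa = 3.74

At the half-equivalence point, [HA] = [A⁻], so by Henderson–Hasselbalch pH = pKa + log(1) = pKa.
pKa = −log(1.80e-04) = 3.74.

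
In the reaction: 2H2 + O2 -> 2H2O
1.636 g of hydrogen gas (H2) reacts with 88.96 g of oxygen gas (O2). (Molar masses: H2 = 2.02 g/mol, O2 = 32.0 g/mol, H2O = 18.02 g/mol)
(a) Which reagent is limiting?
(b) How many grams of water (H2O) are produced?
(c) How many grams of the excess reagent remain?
(a) H2, (b) 14.59 g, (c) 76 g

Moles of H2 = 1.636 g ÷ 2.02 g/mol = 0.809901 mol
Moles of O2 = 88.96 g ÷ 32.0 g/mol = 2.78 mol
Moles ÷ coefficient: H2: 0.809901/2 = 0.405, O2: 2.78/1 = 2.78
(a) H2 has the smaller value, so H2 is the limiting reagent.
(b) Moles of H2O = 0.809901 mol H2 × (2/2) = 0.809901 mol; mass = 0.809901 mol × 18.02 g/mol = 14.59 g
(c) O2 consumed = 0.809901 × (1/2) = 0.40495 mol; remaining = 2.78 − 0.40495 = 2.37505 mol; mass = 2.37505 mol × 32.0 g/mol = 76 g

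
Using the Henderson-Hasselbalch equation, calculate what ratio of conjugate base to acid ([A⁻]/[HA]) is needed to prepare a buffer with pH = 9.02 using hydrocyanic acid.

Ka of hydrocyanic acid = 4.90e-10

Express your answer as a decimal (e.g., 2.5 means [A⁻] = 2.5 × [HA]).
[A⁻]/[HA] = 0.513

pKa = −log(4.90e-10) = 9.3098. pH = pKa + log([A⁻]/[HA]). 9.02 = 9.3098 + log(ratio). log(ratio) = 9.02 − 9.3098 = -0.2898. ratio = 10^(-0.2898) = 0.513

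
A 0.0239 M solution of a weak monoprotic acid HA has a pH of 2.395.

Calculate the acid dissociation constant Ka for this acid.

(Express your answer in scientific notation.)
K_a = 8.16e-04

[H⁺] = 10^(−pH) = 10^(−2.395) = 4.027e-03 M. For HA ⇌ H⁺ + A⁻, Ka = x²/(C − x) = (4.027e-03)²/(0.0239 − 4.027e-03) = 8.16e-04.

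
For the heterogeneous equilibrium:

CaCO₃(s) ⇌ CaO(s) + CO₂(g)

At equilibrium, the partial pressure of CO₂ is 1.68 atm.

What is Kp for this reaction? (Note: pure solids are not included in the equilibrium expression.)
K_p = 1.68

Solids (CaCO₃, CaO) have activity 1 and are excluded.
Kp = P(CO₂) = 1.68.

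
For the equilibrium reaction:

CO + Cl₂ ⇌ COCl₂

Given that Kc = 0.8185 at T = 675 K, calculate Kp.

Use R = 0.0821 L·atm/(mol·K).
K_p = 0.0148

Δn = (moles gaseous products) − (moles gaseous reactants) = -1
T = 675 K; RT = 0.0821 × 675 = 55.4175
Kp = Kc·(RT)^Δn = 0.8185 × (55.4175)^-1 = 0.8185 × 0.0180448 = 0.0148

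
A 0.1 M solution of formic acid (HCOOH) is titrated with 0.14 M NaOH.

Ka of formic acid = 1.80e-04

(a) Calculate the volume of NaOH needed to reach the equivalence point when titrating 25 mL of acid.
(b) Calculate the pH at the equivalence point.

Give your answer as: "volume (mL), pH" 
V = 17.9 mL, pH = 8.26

(a) At equivalence: moles acid = moles base.
moles acid = 0.1 × 0.025 = 0.0025 mol; V_NaOH = 0.0025/0.14 = 0.01786 L = 17.9 mL.
(b) At equivalence, all acid → conjugate base A⁻ at [A⁻] = 0.0025/0.04286 = 0.05833 M.
Kb = Kw/Ka = 1.0e-14/1.80e-04 = 5.556e-11; [OH⁻] = √(Kb·[A⁻]) = 1.800e-06; pOH = 5.74; pH = 14 − pOH = 8.26.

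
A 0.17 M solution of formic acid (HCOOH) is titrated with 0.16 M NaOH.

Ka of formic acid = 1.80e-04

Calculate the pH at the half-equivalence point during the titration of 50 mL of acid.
pH = pKa = 3.74

At the half-equivalence point, [HA] = [A⁻], so by Henderson–Hasselbalch pH = pKa + log(1) = pKa.
pKa = −log(1.80e-04) = 3.74.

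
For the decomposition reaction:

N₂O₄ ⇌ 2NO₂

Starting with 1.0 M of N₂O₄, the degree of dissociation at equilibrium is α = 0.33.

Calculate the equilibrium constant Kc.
K_c = 0.6501

x = α·[A]₀ = 0.33 × 1.0 = 0.33 M dissociated.
At eq: [N₂O₄] = 1.0 − 0.33 = 0.67 M; [NO₂] = 2x = 0.66 M.
Kc = [NO₂]²/[N₂O₄] = (0.66)²/0.67 = 0.6501.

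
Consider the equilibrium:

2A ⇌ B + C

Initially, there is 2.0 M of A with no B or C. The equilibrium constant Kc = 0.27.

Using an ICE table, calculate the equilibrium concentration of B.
[B] = 0.510 M

ICE: [A] = 2.0 − 2x, [B] = [C] = x.
Kc = x²/(2.0 − 2x)² = 0.27 ⇒ √Kc = x/(2.0 − 2x).
x = √0.27·2.0/(1 + 2√0.27) = 0.51962·2.0/2.0392 = 0.50962.
[B] = x = 0.510 M.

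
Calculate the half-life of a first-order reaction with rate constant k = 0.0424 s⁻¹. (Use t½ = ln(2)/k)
16.35 s

t½ = ln(2)/k = 0.6931/0.0424 = 16.35 s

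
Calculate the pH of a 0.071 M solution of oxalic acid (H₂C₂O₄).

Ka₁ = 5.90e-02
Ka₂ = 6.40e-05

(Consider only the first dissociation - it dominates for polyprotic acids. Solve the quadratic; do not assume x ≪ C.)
pH = 1.38

x² + Ka₁·x − Ka₁·C = 0 with Ka₁ = 5.90e-02, C = 0.071.
x = (−Ka₁ + √(Ka₁² + 4·Ka₁·C))/2 = 4.1628e-02 M, so pH = 1.38.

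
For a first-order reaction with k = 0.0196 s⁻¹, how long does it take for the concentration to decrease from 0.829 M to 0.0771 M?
121.18 s

From ln[A] = ln[A]₀ - k·t: t = ln([A]₀/[A])/k = ln(0.829/0.0771)/0.0196 = ln(10.7523)/0.0196 = 2.3751/0.0196 = 121.18 s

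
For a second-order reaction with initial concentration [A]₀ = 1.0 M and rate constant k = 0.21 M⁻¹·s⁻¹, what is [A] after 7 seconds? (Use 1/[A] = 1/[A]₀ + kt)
0.4049 M

1/[A] = 1/[A]₀ + k·t = 1/1.0 + (0.21)·(7) = 1.0000 + 1.4700 = 2.4700
[A] = 1/2.4700 = 0.4049 M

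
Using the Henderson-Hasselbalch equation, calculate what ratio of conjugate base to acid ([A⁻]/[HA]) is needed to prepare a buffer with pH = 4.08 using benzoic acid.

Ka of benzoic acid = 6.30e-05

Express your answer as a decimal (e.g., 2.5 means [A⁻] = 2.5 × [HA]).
[A⁻]/[HA] = 0.757

pKa = −log(6.30e-05) = 4.2007. pH = pKa + log([A⁻]/[HA]). 4.08 = 4.2007 + log(ratio). log(ratio) = 4.08 − 4.2007 = -0.1207. ratio = 10^(-0.1207) = 0.757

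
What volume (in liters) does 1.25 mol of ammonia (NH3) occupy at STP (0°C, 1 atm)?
At STP, 1 mol of gas occupies 22.4 L
Volume = 1.25 mol × 22.4 L/mol = 28.00 L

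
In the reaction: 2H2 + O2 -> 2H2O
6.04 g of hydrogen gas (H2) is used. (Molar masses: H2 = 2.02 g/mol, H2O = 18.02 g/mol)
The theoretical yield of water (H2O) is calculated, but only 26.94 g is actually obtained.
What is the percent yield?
Moles of H2 = 6.04 g ÷ 2.02 g/mol = 2.9901 mol
Mole ratio: 2 mol H2O / 2 mol H2
Moles of H2O = 2.9901 × (2/2) = 2.9901 mol
Theoretical yield = 2.9901 mol × 18.02 g/mol = 53.882 g
Actual yield = 26.94 g
Percent yield = (26.94 / 53.882) × 100% = 50.0%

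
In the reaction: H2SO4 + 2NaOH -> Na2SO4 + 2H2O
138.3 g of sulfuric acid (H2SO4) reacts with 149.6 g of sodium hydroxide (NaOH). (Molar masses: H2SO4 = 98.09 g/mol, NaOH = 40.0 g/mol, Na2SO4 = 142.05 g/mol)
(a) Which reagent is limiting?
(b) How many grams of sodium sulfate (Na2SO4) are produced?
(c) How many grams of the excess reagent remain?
(a) H2SO4, (b) 200.3 g, (c) 36.81 g

Moles of H2SO4 = 138.3 g ÷ 98.09 g/mol = 1.40993 mol
Moles of NaOH = 149.6 g ÷ 40.0 g/mol = 3.74 mol
Moles ÷ coefficient: H2SO4: 1.40993/1 = 1.41, NaOH: 3.74/2 = 1.87
(a) H2SO4 has the smaller value, so H2SO4 is the limiting reagent.
(b) Moles of Na2SO4 = 1.40993 mol H2SO4 × (1/1) = 1.40993 mol; mass = 1.40993 mol × 142.05 g/mol = 200.3 g
(c) NaOH consumed = 1.40993 × (2/1) = 2.81986 mol; remaining = 3.74 − 2.81986 = 0.920141 mol; mass = 0.920141 mol × 40.0 g/mol = 36.81 g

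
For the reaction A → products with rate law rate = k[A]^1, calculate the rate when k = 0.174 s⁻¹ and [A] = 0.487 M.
0.08474 M/s

rate = k·[A]^1 = 0.174·(0.487)^1 = 0.174·0.487 = 0.08474 M/s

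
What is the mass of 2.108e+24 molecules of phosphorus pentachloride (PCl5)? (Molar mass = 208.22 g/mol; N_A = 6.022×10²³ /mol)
Moles = 2.108e+24 ÷ 6.022×10²³ = 3.5005 mol
Mass = 3.5005 mol × 208.22 g/mol = 728.9 g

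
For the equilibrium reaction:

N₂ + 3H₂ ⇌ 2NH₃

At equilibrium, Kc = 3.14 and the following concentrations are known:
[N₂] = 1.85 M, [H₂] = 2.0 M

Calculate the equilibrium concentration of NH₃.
[NH₃] = 6.8170 M

Kc = ([NH₃]^2) / ([N₂] × [H₂]^3) = 3.14
[NH₃]^2 = Kc · (reactant terms)/(other product terms) = 3.14 · 14.8 / 1 = 46.472
[NH₃] = (46.472)^(1/2) = 6.8170 M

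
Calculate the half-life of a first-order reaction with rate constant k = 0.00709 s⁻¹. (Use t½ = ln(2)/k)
97.76 s

t½ = ln(2)/k = 0.6931/0.00709 = 97.76 s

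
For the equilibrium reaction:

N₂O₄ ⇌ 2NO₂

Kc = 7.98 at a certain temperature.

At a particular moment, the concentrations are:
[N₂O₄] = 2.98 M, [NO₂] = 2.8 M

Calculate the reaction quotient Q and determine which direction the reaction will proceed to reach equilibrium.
Q = 2.631, Q < K, reaction proceeds forward (toward products)

Q = ([NO₂]^2) / ([N₂O₄])
  = ((2.8)^2) / ((2.98)) = 7.84/2.98 = 2.631
Since Q = 2.631 < Kc = 7.98, the reaction proceeds forward (toward products) to reach equilibrium.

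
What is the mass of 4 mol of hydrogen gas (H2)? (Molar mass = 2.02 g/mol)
Mass = 4 mol × 2.02 g/mol = 8.08 g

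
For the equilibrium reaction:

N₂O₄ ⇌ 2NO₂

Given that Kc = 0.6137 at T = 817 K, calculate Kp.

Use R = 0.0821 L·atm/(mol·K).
K_p = 41.1644

Δn = (moles gaseous products) − (moles gaseous reactants) = 1
T = 817 K; RT = 0.0821 × 817 = 67.0757
Kp = Kc·(RT)^Δn = 0.6137 × (67.0757)^1 = 0.6137 × 67.0757 = 41.1644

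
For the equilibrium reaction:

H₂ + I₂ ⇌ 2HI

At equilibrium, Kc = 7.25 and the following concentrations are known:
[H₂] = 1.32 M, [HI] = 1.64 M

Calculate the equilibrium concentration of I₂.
[I₂] = 0.2810 M

Kc = ([HI]^2) / ([H₂] × [I₂]) = 7.25
[I₂]^1 = (product terms)/(Kc · other reactant terms) = 2.6896 / (7.25 · 1.32) = 0.28104
[I₂] = 0.2810 M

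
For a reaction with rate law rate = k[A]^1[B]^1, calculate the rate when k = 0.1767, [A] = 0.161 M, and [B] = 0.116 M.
0.0033 M/s

rate = k·[A]^1·[B]^1 = 0.1767·(0.161)^1·(0.116)^1 = 0.1767·0.161·0.116 = 0.0033 M/s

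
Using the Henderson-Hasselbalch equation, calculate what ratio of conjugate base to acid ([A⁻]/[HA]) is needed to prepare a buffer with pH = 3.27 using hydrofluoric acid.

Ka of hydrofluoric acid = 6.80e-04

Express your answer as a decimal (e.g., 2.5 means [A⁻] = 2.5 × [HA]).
[A⁻]/[HA] = 1.266

pKa = −log(6.80e-04) = 3.1675. pH = pKa + log([A⁻]/[HA]). 3.27 = 3.1675 + log(ratio). log(ratio) = 3.27 − 3.1675 = 0.1025. ratio = 10^(0.1025) = 1.266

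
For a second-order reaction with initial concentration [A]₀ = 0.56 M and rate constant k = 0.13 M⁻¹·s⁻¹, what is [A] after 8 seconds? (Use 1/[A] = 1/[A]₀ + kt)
0.3539 M

1/[A] = 1/[A]₀ + k·t = 1/0.56 + (0.13)·(8) = 1.7857 + 1.0400 = 2.8257
[A] = 1/2.8257 = 0.3539 M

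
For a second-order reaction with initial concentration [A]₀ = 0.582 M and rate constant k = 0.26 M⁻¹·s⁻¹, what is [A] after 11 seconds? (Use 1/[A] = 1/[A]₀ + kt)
0.2184 M

1/[A] = 1/[A]₀ + k·t = 1/0.582 + (0.26)·(11) = 1.7182 + 2.8600 = 4.5782
[A] = 1/4.5782 = 0.2184 M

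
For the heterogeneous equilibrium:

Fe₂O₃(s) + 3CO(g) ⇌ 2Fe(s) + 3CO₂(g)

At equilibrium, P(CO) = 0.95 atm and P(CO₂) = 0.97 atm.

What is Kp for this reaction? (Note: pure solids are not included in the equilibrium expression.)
K_p = 1.064

Solids (Fe₂O₃, Fe) are excluded.
Kp = P(CO₂)³/P(CO)³ = (0.97)³/(0.95)³ = 0.9127/0.8574 = 1.064.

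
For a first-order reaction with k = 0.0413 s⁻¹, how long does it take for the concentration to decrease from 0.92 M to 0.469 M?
16.31 s

From ln[A] = ln[A]₀ - k·t: t = ln([A]₀/[A])/k = ln(0.92/0.469)/0.0413 = ln(1.9616)/0.0413 = 0.6738/0.0413 = 16.31 s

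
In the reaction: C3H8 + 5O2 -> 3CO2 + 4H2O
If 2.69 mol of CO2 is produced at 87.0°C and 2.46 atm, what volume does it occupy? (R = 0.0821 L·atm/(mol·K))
T = 87.0°C + 273.15 = 360.15 K
V = nRT/P = (2.69 × 0.0821 × 360.15) / 2.46
V = 32.33 L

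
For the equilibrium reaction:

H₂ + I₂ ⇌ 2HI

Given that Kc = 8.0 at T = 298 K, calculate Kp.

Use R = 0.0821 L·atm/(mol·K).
K_p = 8.0000

Δn = (moles gaseous products) − (moles gaseous reactants) = 0
T = 298 K; RT = 0.0821 × 298 = 24.4658
Kp = Kc·(RT)^Δn = 8.0 × (24.4658)^0 = 8.0 × 1 = 8.0000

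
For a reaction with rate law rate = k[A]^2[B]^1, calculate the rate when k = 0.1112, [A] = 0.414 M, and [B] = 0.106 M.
0.00202 M/s

rate = k·[A]^2·[B]^1 = 0.1112·(0.414)^2·(0.106)^1 = 0.1112·0.171396·0.106 = 0.00202 M/s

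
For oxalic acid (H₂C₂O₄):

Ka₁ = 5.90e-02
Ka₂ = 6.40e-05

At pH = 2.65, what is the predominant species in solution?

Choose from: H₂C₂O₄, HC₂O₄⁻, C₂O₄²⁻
HC₂O₄⁻

pKa1 = 1.23, pKa2 = 4.19. Each pKa is the crossover between adjacent species; pH = 2.65 lies in the region where HC₂O₄⁻ predominates.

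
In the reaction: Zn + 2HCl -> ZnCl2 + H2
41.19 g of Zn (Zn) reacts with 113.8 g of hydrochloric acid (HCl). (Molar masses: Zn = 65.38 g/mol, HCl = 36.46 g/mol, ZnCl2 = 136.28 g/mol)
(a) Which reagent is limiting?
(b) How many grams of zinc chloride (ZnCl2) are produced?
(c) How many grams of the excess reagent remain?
(a) Zn, (b) 85.86 g, (c) 67.86 g

Moles of Zn = 41.19 g ÷ 65.38 g/mol = 0.630009 mol
Moles of HCl = 113.8 g ÷ 36.46 g/mol = 3.12123 mol
Moles ÷ coefficient: Zn: 0.630009/1 = 0.63, HCl: 3.12123/2 = 1.561
(a) Zn has the smaller value, so Zn is the limiting reagent.
(b) Moles of ZnCl2 = 0.630009 mol Zn × (1/1) = 0.630009 mol; mass = 0.630009 mol × 136.28 g/mol = 85.86 g
(c) HCl consumed = 0.630009 × (2/1) = 1.26002 mol; remaining = 3.12123 − 1.26002 = 1.86121 mol; mass = 1.86121 mol × 36.46 g/mol = 67.86 g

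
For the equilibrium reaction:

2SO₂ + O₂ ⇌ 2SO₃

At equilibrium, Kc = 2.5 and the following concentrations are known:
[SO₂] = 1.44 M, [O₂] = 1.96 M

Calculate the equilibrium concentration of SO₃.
[SO₃] = 3.1876 M

Kc = ([SO₃]^2) / ([SO₂]^2 × [O₂]) = 2.5
[SO₃]^2 = Kc · (reactant terms)/(other product terms) = 2.5 · 4.0643 / 1 = 10.161
[SO₃] = (10.161)^(1/2) = 3.1876 M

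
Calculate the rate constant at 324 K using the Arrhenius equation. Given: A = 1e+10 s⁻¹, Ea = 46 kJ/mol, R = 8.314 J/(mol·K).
3.83e+02 s⁻¹

k = A·exp(-Ea/(R·T)) = 1e+10·exp(-46000/(8.314·324)) = 1e+10·exp(-17.0767) = 1e+10·3.8344e-08 = 3.83e+02 s⁻¹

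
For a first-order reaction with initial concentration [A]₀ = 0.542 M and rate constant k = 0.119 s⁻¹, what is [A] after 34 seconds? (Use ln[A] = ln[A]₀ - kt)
0.0095 M

ln[A] = ln[A]₀ - k·t = ln(0.542) - (0.119)·(34) = -0.6125 - 4.0460 = -4.6585
[A] = e^(-4.6585) = 0.0095 M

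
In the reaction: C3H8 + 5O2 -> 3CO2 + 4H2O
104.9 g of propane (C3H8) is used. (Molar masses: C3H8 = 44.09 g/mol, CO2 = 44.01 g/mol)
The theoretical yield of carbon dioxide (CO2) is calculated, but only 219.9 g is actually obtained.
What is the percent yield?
Moles of C3H8 = 104.9 g ÷ 44.09 g/mol = 2.37922 mol
Mole ratio: 3 mol CO2 / 1 mol C3H8
Moles of CO2 = 2.37922 × (3/1) = 7.13767 mol
Theoretical yield = 7.13767 mol × 44.01 g/mol = 314.13 g
Actual yield = 219.9 g
Percent yield = (219.9 / 314.13) × 100% = 70.0%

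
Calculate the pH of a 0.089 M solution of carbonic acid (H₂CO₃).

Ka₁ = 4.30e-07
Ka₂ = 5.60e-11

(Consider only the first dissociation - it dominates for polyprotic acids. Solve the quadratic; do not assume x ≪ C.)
pH = 3.71

x² + Ka₁·x − Ka₁·C = 0 with Ka₁ = 4.30e-07, C = 0.089.
x = (−Ka₁ + √(Ka₁² + 4·Ka₁·C))/2 = 1.9541e-04 M, so pH = 3.71.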